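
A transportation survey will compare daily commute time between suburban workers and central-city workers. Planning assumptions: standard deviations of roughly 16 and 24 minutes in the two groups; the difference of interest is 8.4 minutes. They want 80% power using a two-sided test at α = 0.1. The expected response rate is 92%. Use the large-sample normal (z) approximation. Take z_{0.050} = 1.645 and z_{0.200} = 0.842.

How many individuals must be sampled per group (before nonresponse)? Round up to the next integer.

n = 80 per group

n = (z_{α/2} + z_β)² · (σ₁² + σ₂²) / δ²
  = (1.645 + 0.842)² · (16² + 24² = 832) / 8.4²
  = 6.1852 · 832 / 70.56
  = 72.93
Adjust for 92% response: 72.93 / 0.92 = 79.27.
Round up → n = 80 per group.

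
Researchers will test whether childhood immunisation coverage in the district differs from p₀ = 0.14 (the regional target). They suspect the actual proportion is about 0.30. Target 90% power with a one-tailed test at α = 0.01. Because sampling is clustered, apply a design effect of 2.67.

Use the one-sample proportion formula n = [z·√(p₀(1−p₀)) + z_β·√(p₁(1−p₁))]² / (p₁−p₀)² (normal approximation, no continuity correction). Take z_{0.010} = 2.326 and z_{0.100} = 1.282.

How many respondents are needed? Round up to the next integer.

n = 203

n = [z_α·√(p₀q₀) + z_β·√(p₁q₁)]² / (p₁ − p₀)²
  = [2.326·√(0.14·0.86) + 1.282·√(0.30·0.70)]² / (0.16)²
  = [2.326·0.3470 + 1.282·0.4583]² / 0.0256
  = [1.3946]² / 0.0256
  = 75.97
Design effect: 2.67 × 75.97 = 202.84.
Round up → n = 203.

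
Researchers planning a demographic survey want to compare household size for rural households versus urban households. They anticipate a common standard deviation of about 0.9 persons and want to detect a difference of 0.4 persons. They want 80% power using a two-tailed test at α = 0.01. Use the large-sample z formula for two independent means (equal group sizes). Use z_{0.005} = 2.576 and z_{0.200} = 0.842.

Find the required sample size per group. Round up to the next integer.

n = 119 per group

n = (z_{α/2} + z_β)² · (σ₁² + σ₂²) / δ²
  = (2.576 + 0.842)² · (2·0.9² = 1.62) / 0.4²
  = 11.6827 · 1.62 / 0.16
  = 118.29
Round up → n = 119 per group.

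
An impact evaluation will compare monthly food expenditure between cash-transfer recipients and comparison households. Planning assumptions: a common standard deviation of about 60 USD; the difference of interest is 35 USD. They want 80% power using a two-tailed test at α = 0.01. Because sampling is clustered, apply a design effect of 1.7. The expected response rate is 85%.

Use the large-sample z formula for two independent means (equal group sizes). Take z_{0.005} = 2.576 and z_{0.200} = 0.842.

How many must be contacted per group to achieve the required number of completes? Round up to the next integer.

n = (z_{α/2} + z_β)² · (σ₁² + σ₂²) / δ²
  = (2.576 + 0.842)² · (2·60² = 7200) / 35²
  = 11.6827 · 7200 / 1225
  = 68.67
Design effect: 1.7 × 68.67 = 116.73.
Adjust for 85% response: 116.73 / 0.85 = 137.33.
Round up → n = 138 per group.

n = 138 per group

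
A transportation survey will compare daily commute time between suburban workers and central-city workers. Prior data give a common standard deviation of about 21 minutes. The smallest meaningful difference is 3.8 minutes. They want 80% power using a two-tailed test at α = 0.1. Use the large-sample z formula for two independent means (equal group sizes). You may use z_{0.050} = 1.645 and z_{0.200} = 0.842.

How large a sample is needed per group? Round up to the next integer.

n = (z_{α/2} + z_β)² · (σ₁² + σ₂²) / δ²
  = (1.645 + 0.842)² · (2·21² = 882) / 3.8²
  = 6.1852 · 882 / 14.44
  = 377.79
Round up → n = 378 per group.

n = 378 per group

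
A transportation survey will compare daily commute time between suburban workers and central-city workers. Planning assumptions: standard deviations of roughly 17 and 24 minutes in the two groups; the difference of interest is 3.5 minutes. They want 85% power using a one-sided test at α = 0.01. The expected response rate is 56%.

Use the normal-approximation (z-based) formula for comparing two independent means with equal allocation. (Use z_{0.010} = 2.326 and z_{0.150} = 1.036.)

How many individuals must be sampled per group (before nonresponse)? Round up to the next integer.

n = (z_α + z_β)² · (σ₁² + σ₂²) / δ²
  = (2.326 + 1.036)² · (17² + 24² = 865) / 3.5²
  = 11.3030 · 865 / 12.25
  = 798.13
Adjust for 56% response: 798.13 / 0.56 = 1425.24.
Round up → n = 1426 per group.

n = 1426 per group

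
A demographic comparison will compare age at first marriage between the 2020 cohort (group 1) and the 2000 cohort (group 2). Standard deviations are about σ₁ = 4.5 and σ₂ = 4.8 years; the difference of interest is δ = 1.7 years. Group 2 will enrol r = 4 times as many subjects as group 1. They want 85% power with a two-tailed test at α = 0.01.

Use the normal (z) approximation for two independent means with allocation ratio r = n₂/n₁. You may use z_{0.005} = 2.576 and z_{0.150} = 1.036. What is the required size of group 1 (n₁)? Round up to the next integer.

n₁ = (z_{α/2} + z_β)² · (σ₁² + σ₂²/r) / δ²
   = (2.576 + 1.036)² · (4.5² + 4.8²/4) / 1.7²
   = 13.0465 · (20.25 + 5.76) / 2.89
   = 13.0465 · 26.01 / 2.89
   = 117.42
Round up → n₁ = 118; n₂ = r·n₁ = 4 × 118 = 472.

n₁ = 118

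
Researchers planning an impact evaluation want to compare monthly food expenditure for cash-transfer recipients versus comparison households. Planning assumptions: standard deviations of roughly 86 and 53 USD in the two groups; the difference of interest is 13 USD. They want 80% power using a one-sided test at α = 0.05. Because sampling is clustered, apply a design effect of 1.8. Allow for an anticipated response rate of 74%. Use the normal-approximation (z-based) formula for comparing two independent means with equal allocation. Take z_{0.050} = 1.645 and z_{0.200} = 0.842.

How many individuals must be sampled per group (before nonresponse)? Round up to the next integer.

n = (z_α + z_β)² · (σ₁² + σ₂²) / δ²
  = (1.645 + 0.842)² · (86² + 53² = 10205) / 13²
  = 6.1852 · 10205 / 169
  = 373.49
Design effect: 1.8 × 373.49 = 672.28.
Adjust for 74% response: 672.28 / 0.74 = 908.49.
Round up → n = 909 per group.

n = 909 per group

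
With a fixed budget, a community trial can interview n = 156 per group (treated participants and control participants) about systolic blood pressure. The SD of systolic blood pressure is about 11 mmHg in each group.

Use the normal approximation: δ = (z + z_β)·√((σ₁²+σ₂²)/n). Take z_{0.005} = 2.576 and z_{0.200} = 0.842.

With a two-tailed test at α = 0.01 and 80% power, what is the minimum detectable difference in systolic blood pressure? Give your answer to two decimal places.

δ = (z_{α/2} + z_β) · √((σ₁²+σ₂²)/n)
  = (2.576 + 0.842) · √(242/156)
  = 3.418 · √1.5513
  = 3.418 · 1.2455
  = 4.2571

Minimum detectable difference ≈ 4.26 mmHg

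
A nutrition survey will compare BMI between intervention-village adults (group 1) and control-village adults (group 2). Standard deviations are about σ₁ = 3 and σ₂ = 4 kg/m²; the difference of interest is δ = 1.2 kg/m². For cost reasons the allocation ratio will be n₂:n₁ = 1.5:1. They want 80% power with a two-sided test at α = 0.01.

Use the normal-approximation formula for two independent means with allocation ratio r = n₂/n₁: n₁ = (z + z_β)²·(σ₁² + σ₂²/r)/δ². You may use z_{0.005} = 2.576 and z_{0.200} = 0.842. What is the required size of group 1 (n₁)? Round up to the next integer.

n₁ = 160

n₁ = (z_{α/2} + z_β)² · (σ₁² + σ₂²/r) / δ²
   = (2.576 + 0.842)² · (3² + 4²/1.5) / 1.2²
   = 11.6827 · (9 + 10.6667) / 1.44
   = 11.6827 · 19.6667 / 1.44
   = 159.56
Round up → n₁ = 160; n₂ = r·n₁ = 1.5 × 160 = 240.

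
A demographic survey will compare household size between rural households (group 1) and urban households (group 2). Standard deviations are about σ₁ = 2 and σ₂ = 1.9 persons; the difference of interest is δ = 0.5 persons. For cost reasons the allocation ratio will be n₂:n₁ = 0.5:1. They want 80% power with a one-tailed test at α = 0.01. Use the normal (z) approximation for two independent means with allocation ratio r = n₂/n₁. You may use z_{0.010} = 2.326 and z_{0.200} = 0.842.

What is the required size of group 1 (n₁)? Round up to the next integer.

n₁ = (z_α + z_β)² · (σ₁² + σ₂²/r) / δ²
   = (2.326 + 0.842)² · (2² + 1.9²/0.5) / 0.5²
   = 10.0362 · (4 + 7.22) / 0.25
   = 10.0362 · 11.22 / 0.25
   = 450.43
Round up → n₁ = 451; n₂ = r·n₁ = 0.5 × 451 = 226.

n₁ = 451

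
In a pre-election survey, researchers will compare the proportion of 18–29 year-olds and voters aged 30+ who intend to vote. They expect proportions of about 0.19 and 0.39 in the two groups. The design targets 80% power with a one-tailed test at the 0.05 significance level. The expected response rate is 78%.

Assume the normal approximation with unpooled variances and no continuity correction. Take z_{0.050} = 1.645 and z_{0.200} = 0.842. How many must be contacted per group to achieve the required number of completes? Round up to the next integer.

n = (z_α + z_β)² · [p₁(1−p₁) + p₂(1−p₂)] / (p₁ − p₂)²
  = (1.645 + 0.842)² · (0.19·0.81 + 0.39·0.61) / (-0.20)²
  = (2.487)² · (0.1539 + 0.2379) / 0.0400
  = 6.1852 · 0.3918 / 0.0400
  = 60.58
Adjust for 78% response: 60.58 / 0.78 = 77.67.
Round up → n = 78 per group.

n = 78 per group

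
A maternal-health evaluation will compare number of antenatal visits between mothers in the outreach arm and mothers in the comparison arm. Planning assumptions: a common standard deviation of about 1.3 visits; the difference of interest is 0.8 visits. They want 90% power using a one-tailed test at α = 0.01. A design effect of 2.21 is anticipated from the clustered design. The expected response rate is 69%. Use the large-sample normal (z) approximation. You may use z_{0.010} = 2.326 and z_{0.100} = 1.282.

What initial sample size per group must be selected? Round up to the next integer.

n = 221 per group

n = (z_α + z_β)² · (σ₁² + σ₂²) / δ²
  = (2.326 + 1.282)² · (2·1.3² = 3.38) / 0.8²
  = 13.0177 · 3.38 / 0.64
  = 68.75
Design effect: 2.21 × 68.75 = 151.94.
Adjust for 69% response: 151.94 / 0.69 = 220.20.
Round up → n = 221 per group.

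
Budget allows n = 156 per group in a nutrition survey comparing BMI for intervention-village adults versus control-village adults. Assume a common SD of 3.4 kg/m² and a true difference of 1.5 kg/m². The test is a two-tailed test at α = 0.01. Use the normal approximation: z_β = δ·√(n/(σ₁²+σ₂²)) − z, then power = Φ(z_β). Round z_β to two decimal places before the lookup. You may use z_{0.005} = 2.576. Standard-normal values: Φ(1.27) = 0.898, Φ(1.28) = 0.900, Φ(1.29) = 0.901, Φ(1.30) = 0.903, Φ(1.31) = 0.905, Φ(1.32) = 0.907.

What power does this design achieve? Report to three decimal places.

z_β = δ·√(n/(σ₁²+σ₂²)) − z_{α/2}
    = 1.5 · √(156/23.12) − 2.576
    = 1.5 · 2.59758 − 2.576
    = 3.8964 − 2.576 = 1.3204 → 1.32
Power = Φ(1.32) = 0.907.

Power ≈ 0.907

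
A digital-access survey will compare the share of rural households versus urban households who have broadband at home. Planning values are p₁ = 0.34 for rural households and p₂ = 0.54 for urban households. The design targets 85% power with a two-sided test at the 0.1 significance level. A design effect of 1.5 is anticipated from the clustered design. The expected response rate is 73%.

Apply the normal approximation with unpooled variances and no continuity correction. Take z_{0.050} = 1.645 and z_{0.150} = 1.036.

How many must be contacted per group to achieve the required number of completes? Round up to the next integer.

n = (z_{α/2} + z_β)² · [p₁(1−p₁) + p₂(1−p₂)] / (p₁ − p₂)²
  = (1.645 + 1.036)² · (0.34·0.66 + 0.54·0.46) / (-0.20)²
  = (2.681)² · (0.2244 + 0.2484) / 0.0400
  = 7.1878 · 0.4728 / 0.0400
  = 84.96
Design effect: 1.5 × 84.96 = 127.44.
Adjust for 73% response: 127.44 / 0.73 = 174.57.
Round up → n = 175 per group.

n = 175 per group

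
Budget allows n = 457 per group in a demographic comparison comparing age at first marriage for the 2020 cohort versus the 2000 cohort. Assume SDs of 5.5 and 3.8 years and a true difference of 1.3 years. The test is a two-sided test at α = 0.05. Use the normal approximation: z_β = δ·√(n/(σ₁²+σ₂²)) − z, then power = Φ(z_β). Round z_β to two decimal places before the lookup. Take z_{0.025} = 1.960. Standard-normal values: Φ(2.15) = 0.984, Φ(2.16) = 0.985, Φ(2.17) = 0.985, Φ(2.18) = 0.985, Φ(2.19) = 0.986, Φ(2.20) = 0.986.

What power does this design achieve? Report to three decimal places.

z_β = δ·√(n/(σ₁²+σ₂²)) − z_{α/2}
    = 1.3 · √(457/44.69) − 1.960
    = 1.3 · 3.19781 − 1.960
    = 4.1572 − 1.960 = 2.1972 → 2.20
Power = Φ(2.20) = 0.986.

Power ≈ 0.986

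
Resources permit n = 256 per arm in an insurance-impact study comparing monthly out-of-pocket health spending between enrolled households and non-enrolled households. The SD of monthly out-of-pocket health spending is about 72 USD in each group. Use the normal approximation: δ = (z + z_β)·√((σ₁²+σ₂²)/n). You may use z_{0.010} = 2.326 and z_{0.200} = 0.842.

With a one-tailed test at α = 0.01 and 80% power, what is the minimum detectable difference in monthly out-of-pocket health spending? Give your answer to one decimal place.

Minimum detectable difference ≈ 20.2 USD

δ = (z_α + z_β) · √((σ₁²+σ₂²)/n)
  = (2.326 + 0.842) · √(10368/256)
  = 3.168 · √40.5
  = 3.168 · 6.3640
  = 20.1610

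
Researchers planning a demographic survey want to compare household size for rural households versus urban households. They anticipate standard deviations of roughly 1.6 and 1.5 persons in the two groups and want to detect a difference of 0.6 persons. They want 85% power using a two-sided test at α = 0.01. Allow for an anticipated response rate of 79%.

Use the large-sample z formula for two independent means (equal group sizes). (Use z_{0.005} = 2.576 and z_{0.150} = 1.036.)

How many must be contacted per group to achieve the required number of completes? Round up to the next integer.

n = (z_{α/2} + z_β)² · (σ₁² + σ₂²) / δ²
  = (2.576 + 1.036)² · (1.6² + 1.5² = 4.81) / 0.6²
  = 13.0465 · 4.81 / 0.36
  = 174.32
Adjust for 79% response: 174.32 / 0.79 = 220.65.
Round up → n = 221 per group.

n = 221 per group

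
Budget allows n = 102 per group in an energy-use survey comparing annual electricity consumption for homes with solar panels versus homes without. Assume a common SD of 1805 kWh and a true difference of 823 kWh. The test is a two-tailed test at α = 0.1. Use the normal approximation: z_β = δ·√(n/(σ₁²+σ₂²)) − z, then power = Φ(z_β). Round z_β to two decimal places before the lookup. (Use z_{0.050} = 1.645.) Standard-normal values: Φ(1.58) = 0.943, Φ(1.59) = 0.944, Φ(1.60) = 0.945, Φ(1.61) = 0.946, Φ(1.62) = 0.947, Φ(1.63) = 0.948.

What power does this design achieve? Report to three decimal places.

z_β = δ·√(n/(σ₁²+σ₂²)) − z_{α/2}
    = 823 · √(102/6516050) − 1.645
    = 823 · 0.00396 − 1.645
    = 3.2562 − 1.645 = 1.6112 → 1.61
Power = Φ(1.61) = 0.946.

Power ≈ 0.946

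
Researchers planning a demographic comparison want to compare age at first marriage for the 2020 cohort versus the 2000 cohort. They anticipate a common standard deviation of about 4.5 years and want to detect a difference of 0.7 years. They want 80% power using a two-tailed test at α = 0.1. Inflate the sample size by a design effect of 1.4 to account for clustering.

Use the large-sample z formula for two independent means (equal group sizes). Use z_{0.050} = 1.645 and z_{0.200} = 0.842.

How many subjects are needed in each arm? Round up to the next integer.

n = 716 per group

n = (z_{α/2} + z_β)² · (σ₁² + σ₂²) / δ²
  = (1.645 + 0.842)² · (2·4.5² = 40.5) / 0.7²
  = 6.1852 · 40.5 / 0.49
  = 511.22
Design effect: 1.4 × 511.22 = 715.71.
Round up → n = 716 per group.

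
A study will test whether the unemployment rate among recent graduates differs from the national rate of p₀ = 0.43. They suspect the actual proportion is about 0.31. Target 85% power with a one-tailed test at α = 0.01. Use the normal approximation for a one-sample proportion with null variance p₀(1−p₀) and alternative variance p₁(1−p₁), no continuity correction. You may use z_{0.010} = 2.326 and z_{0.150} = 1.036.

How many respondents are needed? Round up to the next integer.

n = 185

n = [z_α·√(p₀q₀) + z_β·√(p₁q₁)]² / (p₁ − p₀)²
  = [2.326·√(0.43·0.57) + 1.036·√(0.31·0.69)]² / (-0.12)²
  = [2.326·0.4951 + 1.036·0.4625]² / 0.0144
  = [1.6307]² / 0.0144
  = 184.66
Round up → n = 185.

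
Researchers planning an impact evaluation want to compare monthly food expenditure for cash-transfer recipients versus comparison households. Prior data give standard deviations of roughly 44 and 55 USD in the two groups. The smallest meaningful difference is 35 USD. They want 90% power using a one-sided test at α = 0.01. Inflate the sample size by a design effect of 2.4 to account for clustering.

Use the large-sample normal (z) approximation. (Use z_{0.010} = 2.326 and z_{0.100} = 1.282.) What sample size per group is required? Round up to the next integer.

n = (z_α + z_β)² · (σ₁² + σ₂²) / δ²
  = (2.326 + 1.282)² · (44² + 55² = 4961) / 35²
  = 13.0177 · 4961 / 1225
  = 52.72
Design effect: 2.4 × 52.72 = 126.53.
Round up → n = 127 per group.

n = 127 per group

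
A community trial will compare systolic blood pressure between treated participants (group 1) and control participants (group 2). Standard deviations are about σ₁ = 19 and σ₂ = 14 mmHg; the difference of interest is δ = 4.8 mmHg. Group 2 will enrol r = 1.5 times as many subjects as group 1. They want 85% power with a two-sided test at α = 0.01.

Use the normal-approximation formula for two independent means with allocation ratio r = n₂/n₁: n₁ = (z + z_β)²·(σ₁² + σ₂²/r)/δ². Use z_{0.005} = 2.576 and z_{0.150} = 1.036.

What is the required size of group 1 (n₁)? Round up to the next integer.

n₁ = (z_{α/2} + z_β)² · (σ₁² + σ₂²/r) / δ²
   = (2.576 + 1.036)² · (19² + 14²/1.5) / 4.8²
   = 13.0465 · (361 + 130.6667) / 23.04
   = 13.0465 · 491.6667 / 23.04
   = 278.41
Round up → n₁ = 279; n₂ = r·n₁ = 1.5 × 279 = 419.

n₁ = 279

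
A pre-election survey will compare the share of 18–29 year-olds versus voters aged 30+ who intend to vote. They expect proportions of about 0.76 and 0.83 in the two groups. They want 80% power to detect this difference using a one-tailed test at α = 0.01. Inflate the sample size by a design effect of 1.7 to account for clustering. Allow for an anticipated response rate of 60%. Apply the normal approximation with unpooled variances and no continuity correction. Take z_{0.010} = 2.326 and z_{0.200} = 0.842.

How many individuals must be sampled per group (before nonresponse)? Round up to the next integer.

n = (z_α + z_β)² · [p₁(1−p₁) + p₂(1−p₂)] / (p₁ − p₂)²
  = (2.326 + 0.842)² · (0.76·0.24 + 0.83·0.17) / (-0.07)²
  = (3.168)² · (0.1824 + 0.1411) / 0.0049
  = 10.0362 · 0.3235 / 0.0049
  = 662.60
Design effect: 1.7 × 662.60 = 1126.41.
Adjust for 60% response: 1126.41 / 0.60 = 1877.35.
Round up → n = 1878 per group.

n = 1878 per group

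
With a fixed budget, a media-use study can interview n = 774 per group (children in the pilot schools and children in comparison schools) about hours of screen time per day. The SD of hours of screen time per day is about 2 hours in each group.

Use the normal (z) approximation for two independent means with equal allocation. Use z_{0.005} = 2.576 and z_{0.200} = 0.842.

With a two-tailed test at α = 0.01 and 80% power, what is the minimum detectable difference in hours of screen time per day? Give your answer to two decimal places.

Minimum detectable difference ≈ 0.35 hours

δ = (z_{α/2} + z_β) · √((σ₁²+σ₂²)/n)
  = (2.576 + 0.842) · √(8/774)
  = 3.418 · √0.01034
  = 3.418 · 0.1017
  = 0.3475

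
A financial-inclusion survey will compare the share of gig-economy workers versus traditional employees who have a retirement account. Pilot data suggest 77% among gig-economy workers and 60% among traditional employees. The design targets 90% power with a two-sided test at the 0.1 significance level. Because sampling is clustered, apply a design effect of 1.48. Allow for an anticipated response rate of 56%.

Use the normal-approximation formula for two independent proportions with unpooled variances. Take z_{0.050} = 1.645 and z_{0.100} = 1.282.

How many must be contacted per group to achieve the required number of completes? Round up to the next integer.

n = 327 per group

n = (z_{α/2} + z_β)² · [p₁(1−p₁) + p₂(1−p₂)] / (p₁ − p₂)²
  = (1.645 + 1.282)² · (0.77·0.23 + 0.60·0.40) / (0.17)²
  = (2.927)² · (0.1771 + 0.2400) / 0.0289
  = 8.5673 · 0.4171 / 0.0289
  = 123.65
Design effect: 1.48 × 123.65 = 183.00.
Adjust for 56% response: 183.00 / 0.56 = 326.78.
Round up → n = 327 per group.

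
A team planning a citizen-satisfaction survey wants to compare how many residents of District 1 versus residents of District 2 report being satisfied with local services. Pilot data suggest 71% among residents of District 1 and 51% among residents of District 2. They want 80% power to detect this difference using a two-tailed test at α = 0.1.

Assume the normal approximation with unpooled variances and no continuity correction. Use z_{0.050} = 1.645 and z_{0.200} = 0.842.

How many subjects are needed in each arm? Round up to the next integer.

n = 71 per group

n = (z_{α/2} + z_β)² · [p₁(1−p₁) + p₂(1−p₂)] / (p₁ − p₂)²
  = (1.645 + 0.842)² · (0.71·0.29 + 0.51·0.49) / (0.20)²
  = (2.487)² · (0.2059 + 0.2499) / 0.0400
  = 6.1852 · 0.4558 / 0.0400
  = 70.48
Round up → n = 71 per group.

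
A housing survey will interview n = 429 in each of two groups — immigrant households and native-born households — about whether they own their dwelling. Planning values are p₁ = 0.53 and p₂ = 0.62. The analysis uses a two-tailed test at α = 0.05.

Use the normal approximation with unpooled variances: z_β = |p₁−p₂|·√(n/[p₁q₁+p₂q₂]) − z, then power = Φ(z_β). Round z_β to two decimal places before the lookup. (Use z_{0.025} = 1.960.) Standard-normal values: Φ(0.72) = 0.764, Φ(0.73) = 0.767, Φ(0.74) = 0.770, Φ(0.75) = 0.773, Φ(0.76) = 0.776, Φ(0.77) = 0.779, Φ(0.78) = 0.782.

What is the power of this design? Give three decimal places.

z_β = |p₁−p₂|·√(n/[p₁q₁+p₂q₂]) − z_{α/2}
    = 0.09 · √(429/0.4847) − 1.960
    = 0.09 · 29.7504 − 1.960
    = 2.6775 − 1.960 = 0.7175 → 0.72
Power = Φ(0.72) = 0.764.

Power ≈ 0.764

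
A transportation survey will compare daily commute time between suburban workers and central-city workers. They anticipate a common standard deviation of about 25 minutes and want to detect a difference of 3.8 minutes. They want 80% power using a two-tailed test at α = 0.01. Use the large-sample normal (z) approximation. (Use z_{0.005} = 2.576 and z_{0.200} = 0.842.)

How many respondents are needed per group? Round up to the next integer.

n = (z_{α/2} + z_β)² · (σ₁² + σ₂²) / δ²
  = (2.576 + 0.842)² · (2·25² = 1250) / 3.8²
  = 11.6827 · 1250 / 14.44
  = 1011.32
Round up → n = 1012 per group.

n = 1012 per group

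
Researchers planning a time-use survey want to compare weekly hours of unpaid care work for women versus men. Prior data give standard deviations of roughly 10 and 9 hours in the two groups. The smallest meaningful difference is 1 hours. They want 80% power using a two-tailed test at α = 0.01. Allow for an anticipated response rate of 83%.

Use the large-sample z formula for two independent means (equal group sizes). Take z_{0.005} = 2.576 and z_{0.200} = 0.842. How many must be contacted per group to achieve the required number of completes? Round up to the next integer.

n = 2548 per group

n = (z_{α/2} + z_β)² · (σ₁² + σ₂²) / δ²
  = (2.576 + 0.842)² · (10² + 9² = 181) / 1²
  = 11.6827 · 181 / 1
  = 2114.57
Adjust for 83% response: 2114.57 / 0.83 = 2547.68.
Round up → n = 2548 per group.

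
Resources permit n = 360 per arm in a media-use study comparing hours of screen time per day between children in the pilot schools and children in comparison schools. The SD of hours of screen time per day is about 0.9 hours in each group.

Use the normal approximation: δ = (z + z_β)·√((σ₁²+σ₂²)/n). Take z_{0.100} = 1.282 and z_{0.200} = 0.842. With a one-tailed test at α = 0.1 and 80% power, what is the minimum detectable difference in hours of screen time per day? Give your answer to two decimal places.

Minimum detectable difference ≈ 0.14 hours

δ = (z_α + z_β) · √((σ₁²+σ₂²)/n)
  = (1.282 + 0.842) · √(1.62/360)
  = 2.124 · √0.0045
  = 2.124 · 0.0671
  = 0.1425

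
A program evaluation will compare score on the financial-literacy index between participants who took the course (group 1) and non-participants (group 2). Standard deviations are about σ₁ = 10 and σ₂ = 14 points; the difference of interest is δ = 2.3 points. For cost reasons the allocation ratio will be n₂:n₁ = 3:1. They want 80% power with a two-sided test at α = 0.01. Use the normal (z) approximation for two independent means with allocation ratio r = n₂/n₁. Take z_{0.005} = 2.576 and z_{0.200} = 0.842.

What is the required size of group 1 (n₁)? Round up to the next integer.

n₁ = 366

n₁ = (z_{α/2} + z_β)² · (σ₁² + σ₂²/r) / δ²
   = (2.576 + 0.842)² · (10² + 14²/3) / 2.3²
   = 11.6827 · (100 + 65.3333) / 5.29
   = 11.6827 · 165.3333 / 5.29
   = 365.13
Round up → n₁ = 366; n₂ = r·n₁ = 3 × 366 = 1098.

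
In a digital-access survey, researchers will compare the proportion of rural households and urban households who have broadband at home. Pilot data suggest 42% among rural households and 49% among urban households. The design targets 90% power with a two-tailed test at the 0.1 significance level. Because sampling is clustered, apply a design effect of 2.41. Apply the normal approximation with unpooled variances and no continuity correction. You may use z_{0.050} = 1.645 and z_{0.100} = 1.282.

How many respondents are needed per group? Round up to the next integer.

n = 2080 per group

n = (z_{α/2} + z_β)² · [p₁(1−p₁) + p₂(1−p₂)] / (p₁ − p₂)²
  = (1.645 + 1.282)² · (0.42·0.58 + 0.49·0.51) / (-0.07)²
  = (2.927)² · (0.2436 + 0.2499) / 0.0049
  = 8.5673 · 0.4935 / 0.0049
  = 862.85
Design effect: 2.41 × 862.85 = 2079.47.
Round up → n = 2080 per group.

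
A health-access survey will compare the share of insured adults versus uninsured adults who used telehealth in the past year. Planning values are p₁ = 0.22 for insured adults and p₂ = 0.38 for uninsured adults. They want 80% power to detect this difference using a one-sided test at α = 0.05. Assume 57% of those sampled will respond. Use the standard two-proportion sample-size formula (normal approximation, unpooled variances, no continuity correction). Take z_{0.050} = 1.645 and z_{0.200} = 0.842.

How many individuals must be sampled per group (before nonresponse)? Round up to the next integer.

n = (z_α + z_β)² · [p₁(1−p₁) + p₂(1−p₂)] / (p₁ − p₂)²
  = (1.645 + 0.842)² · (0.22·0.78 + 0.38·0.62) / (-0.16)²
  = (2.487)² · (0.1716 + 0.2356) / 0.0256
  = 6.1852 · 0.4072 / 0.0256
  = 98.38
Adjust for 57% response: 98.38 / 0.57 = 172.60.
Round up → n = 173 per group.

n = 173 per group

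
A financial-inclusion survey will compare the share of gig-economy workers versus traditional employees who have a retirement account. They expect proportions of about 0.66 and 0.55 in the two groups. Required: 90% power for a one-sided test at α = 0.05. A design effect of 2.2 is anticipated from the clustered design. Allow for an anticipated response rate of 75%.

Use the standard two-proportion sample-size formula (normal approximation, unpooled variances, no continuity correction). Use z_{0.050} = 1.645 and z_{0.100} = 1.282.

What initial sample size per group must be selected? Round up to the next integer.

n = (z_α + z_β)² · [p₁(1−p₁) + p₂(1−p₂)] / (p₁ − p₂)²
  = (1.645 + 1.282)² · (0.66·0.34 + 0.55·0.45) / (0.11)²
  = (2.927)² · (0.2244 + 0.2475) / 0.0121
  = 8.5673 · 0.4719 / 0.0121
  = 334.13
Design effect: 2.2 × 334.13 = 735.08.
Adjust for 75% response: 735.08 / 0.75 = 980.10.
Round up → n = 981 per group.

n = 981 per group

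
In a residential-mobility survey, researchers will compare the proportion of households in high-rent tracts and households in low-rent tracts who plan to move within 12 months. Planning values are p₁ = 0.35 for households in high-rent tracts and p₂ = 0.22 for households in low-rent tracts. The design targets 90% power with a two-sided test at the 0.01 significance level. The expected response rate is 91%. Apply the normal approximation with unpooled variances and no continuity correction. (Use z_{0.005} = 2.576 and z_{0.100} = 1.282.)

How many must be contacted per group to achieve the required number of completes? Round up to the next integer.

n = (z_{α/2} + z_β)² · [p₁(1−p₁) + p₂(1−p₂)] / (p₁ − p₂)²
  = (2.576 + 1.282)² · (0.35·0.65 + 0.22·0.78) / (0.13)²
  = (3.858)² · (0.2275 + 0.1716) / 0.0169
  = 14.8842 · 0.3991 / 0.0169
  = 351.50
Adjust for 91% response: 351.50 / 0.91 = 386.26.
Round up → n = 387 per group.

n = 387 per group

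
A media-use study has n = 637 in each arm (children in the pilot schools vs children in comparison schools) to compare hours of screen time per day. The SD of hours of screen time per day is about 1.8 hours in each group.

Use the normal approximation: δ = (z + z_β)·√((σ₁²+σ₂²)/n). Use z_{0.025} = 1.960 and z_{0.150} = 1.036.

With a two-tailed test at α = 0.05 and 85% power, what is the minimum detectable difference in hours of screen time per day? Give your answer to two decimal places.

δ = (z_{α/2} + z_β) · √((σ₁²+σ₂²)/n)
  = (1.960 + 1.036) · √(6.48/637)
  = 2.996 · √0.01017
  = 2.996 · 0.1009
  = 0.3022

Minimum detectable difference ≈ 0.30 hours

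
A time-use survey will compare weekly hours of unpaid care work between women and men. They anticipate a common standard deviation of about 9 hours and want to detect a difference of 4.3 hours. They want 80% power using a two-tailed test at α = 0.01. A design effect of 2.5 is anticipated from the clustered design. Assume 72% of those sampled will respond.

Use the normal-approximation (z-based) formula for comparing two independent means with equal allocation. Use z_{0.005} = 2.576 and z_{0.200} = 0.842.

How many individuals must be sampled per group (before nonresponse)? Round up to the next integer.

n = (z_{α/2} + z_β)² · (σ₁² + σ₂²) / δ²
  = (2.576 + 0.842)² · (2·9² = 162) / 4.3²
  = 11.6827 · 162 / 18.49
  = 102.36
Design effect: 2.5 × 102.36 = 255.90.
Adjust for 72% response: 255.90 / 0.72 = 355.41.
Round up → n = 356 per group.

n = 356 per group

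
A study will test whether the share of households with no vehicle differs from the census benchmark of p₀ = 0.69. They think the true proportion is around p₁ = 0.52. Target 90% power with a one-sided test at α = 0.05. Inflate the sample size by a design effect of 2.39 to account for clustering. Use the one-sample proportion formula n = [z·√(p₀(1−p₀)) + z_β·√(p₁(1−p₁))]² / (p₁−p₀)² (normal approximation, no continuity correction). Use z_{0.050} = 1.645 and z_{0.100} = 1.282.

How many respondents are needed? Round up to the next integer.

n = [z_α·√(p₀q₀) + z_β·√(p₁q₁)]² / (p₁ − p₀)²
  = [1.645·√(0.69·0.31) + 1.282·√(0.52·0.48)]² / (-0.17)²
  = [1.645·0.4625 + 1.282·0.4996]² / 0.0289
  = [1.4013]² / 0.0289
  = 67.94
Design effect: 2.39 × 67.94 = 162.39.
Round up → n = 163.

n = 163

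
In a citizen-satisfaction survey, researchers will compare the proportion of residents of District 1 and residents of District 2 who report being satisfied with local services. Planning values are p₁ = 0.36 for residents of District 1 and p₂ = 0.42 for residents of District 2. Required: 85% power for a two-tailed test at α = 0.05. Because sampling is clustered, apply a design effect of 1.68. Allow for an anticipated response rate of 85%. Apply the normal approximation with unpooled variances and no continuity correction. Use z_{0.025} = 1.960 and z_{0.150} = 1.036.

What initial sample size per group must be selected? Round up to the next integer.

n = 2336 per group

n = (z_{α/2} + z_β)² · [p₁(1−p₁) + p₂(1−p₂)] / (p₁ − p₂)²
  = (1.960 + 1.036)² · (0.36·0.64 + 0.42·0.58) / (-0.06)²
  = (2.996)² · (0.2304 + 0.2436) / 0.0036
  = 8.9760 · 0.4740 / 0.0036
  = 1181.84
Design effect: 1.68 × 1181.84 = 1985.49.
Adjust for 85% response: 1985.49 / 0.85 = 2335.88.
Round up → n = 2336 per group.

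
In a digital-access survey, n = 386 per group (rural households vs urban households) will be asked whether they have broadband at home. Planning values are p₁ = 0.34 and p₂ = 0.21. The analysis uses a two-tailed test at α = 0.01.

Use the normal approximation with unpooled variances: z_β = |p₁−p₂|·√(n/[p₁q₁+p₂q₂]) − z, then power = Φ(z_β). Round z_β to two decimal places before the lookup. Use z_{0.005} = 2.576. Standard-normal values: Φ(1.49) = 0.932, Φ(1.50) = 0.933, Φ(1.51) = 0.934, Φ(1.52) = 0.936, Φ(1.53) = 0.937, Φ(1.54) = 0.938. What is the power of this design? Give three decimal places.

Power ≈ 0.934

z_β = |p₁−p₂|·√(n/[p₁q₁+p₂q₂]) − z_{α/2}
    = 0.13 · √(386/0.3903) − 2.576
    = 0.13 · 31.4481 − 2.576
    = 4.0883 − 2.576 = 1.5123 → 1.51
Power = Φ(1.51) = 0.934.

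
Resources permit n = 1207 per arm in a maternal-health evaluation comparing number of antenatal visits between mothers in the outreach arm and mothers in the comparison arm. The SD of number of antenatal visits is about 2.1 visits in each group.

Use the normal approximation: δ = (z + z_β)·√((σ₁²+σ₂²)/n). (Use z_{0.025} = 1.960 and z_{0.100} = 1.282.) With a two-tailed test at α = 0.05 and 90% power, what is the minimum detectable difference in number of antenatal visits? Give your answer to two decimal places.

δ = (z_{α/2} + z_β) · √((σ₁²+σ₂²)/n)
  = (1.960 + 1.282) · √(8.82/1207)
  = 3.242 · √0.00731
  = 3.242 · 0.0855
  = 0.2771

Minimum detectable difference ≈ 0.28 visits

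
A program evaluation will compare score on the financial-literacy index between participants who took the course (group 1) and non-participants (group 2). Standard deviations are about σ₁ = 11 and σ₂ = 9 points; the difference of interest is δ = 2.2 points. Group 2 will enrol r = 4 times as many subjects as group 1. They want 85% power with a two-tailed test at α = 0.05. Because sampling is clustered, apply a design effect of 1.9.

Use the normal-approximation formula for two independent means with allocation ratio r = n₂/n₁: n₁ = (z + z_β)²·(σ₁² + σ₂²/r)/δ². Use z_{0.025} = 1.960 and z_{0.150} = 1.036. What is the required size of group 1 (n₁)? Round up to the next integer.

n₁ = 498

n₁ = (z_{α/2} + z_β)² · (σ₁² + σ₂²/r) / δ²
   = (1.960 + 1.036)² · (11² + 9²/4) / 2.2²
   = 8.9760 · (121 + 20.25) / 4.84
   = 8.9760 · 141.25 / 4.84
   = 261.96
Design effect: 1.9 × 261.96 = 497.71.
Round up → n₁ = 498; n₂ = r·n₁ = 4 × 498 = 1992.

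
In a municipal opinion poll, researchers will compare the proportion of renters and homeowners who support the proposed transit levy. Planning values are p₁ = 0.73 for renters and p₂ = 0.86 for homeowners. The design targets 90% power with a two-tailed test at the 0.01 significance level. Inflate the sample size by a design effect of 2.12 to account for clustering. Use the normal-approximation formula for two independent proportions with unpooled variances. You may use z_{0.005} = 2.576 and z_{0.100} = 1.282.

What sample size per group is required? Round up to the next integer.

n = (z_{α/2} + z_β)² · [p₁(1−p₁) + p₂(1−p₂)] / (p₁ − p₂)²
  = (2.576 + 1.282)² · (0.73·0.27 + 0.86·0.14) / (-0.13)²
  = (3.858)² · (0.1971 + 0.1204) / 0.0169
  = 14.8842 · 0.3175 / 0.0169
  = 279.63
Design effect: 2.12 × 279.63 = 592.81.
Round up → n = 593 per group.

n = 593 per group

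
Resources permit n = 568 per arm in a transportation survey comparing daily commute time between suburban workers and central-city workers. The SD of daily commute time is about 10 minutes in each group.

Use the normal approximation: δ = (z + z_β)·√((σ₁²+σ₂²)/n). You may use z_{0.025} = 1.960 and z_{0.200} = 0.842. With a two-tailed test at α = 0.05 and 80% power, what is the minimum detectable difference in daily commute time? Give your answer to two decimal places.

Minimum detectable difference ≈ 1.66 minutes

δ = (z_{α/2} + z_β) · √((σ₁²+σ₂²)/n)
  = (1.960 + 0.842) · √(200/568)
  = 2.802 · √0.35211
  = 2.802 · 0.5934
  = 1.6627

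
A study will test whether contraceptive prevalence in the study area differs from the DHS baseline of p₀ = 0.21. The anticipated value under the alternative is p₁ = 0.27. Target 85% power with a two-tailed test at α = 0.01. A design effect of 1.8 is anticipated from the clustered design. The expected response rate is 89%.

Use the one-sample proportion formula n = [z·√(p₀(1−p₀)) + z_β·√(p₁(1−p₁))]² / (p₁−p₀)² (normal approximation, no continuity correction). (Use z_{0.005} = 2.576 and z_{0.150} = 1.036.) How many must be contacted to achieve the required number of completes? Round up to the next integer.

n = 1280

n = [z_{α/2}·√(p₀q₀) + z_β·√(p₁q₁)]² / (p₁ − p₀)²
  = [2.576·√(0.21·0.79) + 1.036·√(0.27·0.73)]² / (0.06)²
  = [2.576·0.4073 + 1.036·0.4440]² / 0.0036
  = [1.5092]² / 0.0036
  = 632.66
Design effect: 1.8 × 632.66 = 1138.79.
Adjust for 89% response: 1138.79 / 0.89 = 1279.54.
Round up → n = 1280.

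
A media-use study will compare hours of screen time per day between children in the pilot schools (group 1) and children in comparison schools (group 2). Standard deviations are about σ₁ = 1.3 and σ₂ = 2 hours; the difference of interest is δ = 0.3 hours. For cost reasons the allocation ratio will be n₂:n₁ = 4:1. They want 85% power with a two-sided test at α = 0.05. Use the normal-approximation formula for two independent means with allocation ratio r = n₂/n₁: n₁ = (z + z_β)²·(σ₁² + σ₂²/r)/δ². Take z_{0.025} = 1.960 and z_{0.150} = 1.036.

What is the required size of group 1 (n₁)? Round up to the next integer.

n₁ = (z_{α/2} + z_β)² · (σ₁² + σ₂²/r) / δ²
   = (1.960 + 1.036)² · (1.3² + 2²/4) / 0.3²
   = 8.9760 · (1.69 + 1) / 0.09
   = 8.9760 · 2.69 / 0.09
   = 268.28
Round up → n₁ = 269; n₂ = r·n₁ = 4 × 269 = 1076.

n₁ = 269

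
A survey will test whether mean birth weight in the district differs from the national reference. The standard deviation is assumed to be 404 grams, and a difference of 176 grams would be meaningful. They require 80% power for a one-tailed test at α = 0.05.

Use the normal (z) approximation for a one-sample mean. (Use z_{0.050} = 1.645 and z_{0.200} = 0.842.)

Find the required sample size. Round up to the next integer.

n = 33

n = (z_α + z_β)² · σ² / δ²
  = (1.645 + 0.842)² · 404² / 176²
  = 6.1852 · 163216 / 30976
  = 32.59
Round up → n = 33.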